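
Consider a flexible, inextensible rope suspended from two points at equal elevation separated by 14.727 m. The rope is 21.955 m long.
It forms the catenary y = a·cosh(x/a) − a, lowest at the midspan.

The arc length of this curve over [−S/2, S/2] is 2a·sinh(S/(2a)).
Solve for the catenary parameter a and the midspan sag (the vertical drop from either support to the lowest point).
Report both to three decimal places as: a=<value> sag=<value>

seed: a₀ = √(S³/(24(L−S))) = √(14.727³/(24·7.228)) = 4.290982
iter 1: u=1.716041  f(a)=+1.142e+00  f'(a)=-4.471e+00  a ← 4.290982 − (+1.142e+00/-4.471e+00) = 4.546394
iter 2: u=1.619635  f(a)=+1.099e-01  f'(a)=-3.649e+00  a ← 4.546394 − (+1.099e-01/-3.649e+00) = 4.576518
iter 3: u=1.608974  f(a)=+1.257e-03  f'(a)=-3.565e+00  a ← 4.576518 − (+1.257e-03/-3.565e+00) = 4.576870
iter 4: u=1.608850  f(a)=+1.687e-07  f'(a)=-3.565e+00  a ← 4.576870 − (+1.687e-07/-3.565e+00) = 4.576870
iter 5: u=1.608850  f(a)=+0.000e+00  f'(a)=-3.565e+00  a ← 4.576870 − (+0.000e+00/-3.565e+00) = 4.576870
converged: |Δa| < 1e-12 after 5 iterations
sag = a·(cosh(S/(2a)) − 1) = 4.576870·(cosh(1.608850) − 1) = 7.316542
T_max/T_min = cosh(S/(2a)) = 2.598590

a=4.577 sag=7.317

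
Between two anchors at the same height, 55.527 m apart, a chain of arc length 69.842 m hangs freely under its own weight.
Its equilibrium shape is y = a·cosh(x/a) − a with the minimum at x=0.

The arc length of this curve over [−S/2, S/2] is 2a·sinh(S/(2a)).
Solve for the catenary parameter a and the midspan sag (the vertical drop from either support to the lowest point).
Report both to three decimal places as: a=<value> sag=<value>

seed: a₀ = √(S³/(24(L−S))) = √(55.527³/(24·14.315)) = 22.323126
iter 1: u=1.243710  f(a)=+1.149e+00  f'(a)=-1.492e+00  a ← 22.323126 − (+1.149e+00/-1.492e+00) = 23.093000
iter 2: u=1.202247  f(a)=+6.211e-02  f'(a)=-1.335e+00  a ← 23.093000 − (+6.211e-02/-1.335e+00) = 23.139527
iter 3: u=1.199830  f(a)=+2.045e-04  f'(a)=-1.326e+00  a ← 23.139527 − (+2.045e-04/-1.326e+00) = 23.139681
iter 4: u=1.199822  f(a)=+2.232e-09  f'(a)=-1.326e+00  a ← 23.139681 − (+2.232e-09/-1.326e+00) = 23.139681
iter 5: u=1.199822  f(a)=+1.421e-14  f'(a)=-1.326e+00  a ← 23.139681 − (+1.421e-14/-1.326e+00) = 23.139681
converged: |Δa| < 1e-12 after 5 iterations
sag = a·(cosh(S/(2a)) − 1) = 23.139681·(cosh(1.199822) − 1) = 18.752097
T_max/T_min = cosh(S/(2a)) = 1.810387

a=23.140 sag=18.752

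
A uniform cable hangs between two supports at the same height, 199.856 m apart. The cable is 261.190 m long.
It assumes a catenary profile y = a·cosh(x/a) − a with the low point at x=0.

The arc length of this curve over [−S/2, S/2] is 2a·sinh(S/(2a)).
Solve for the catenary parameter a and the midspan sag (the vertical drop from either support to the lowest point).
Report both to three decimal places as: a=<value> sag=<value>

a=76.817 sag=74.695

seed: a₀ = √(S³/(24(L−S))) = √(199.856³/(24·61.334)) = 73.640974
iter 1: u=1.356962  f(a)=+5.901e+00  f'(a)=-1.993e+00  a ← 73.640974 − (+5.901e+00/-1.993e+00) = 76.601240
iter 2: u=1.304522  f(a)=+3.745e-01  f'(a)=-1.748e+00  a ← 76.601240 − (+3.745e-01/-1.748e+00) = 76.815508
iter 3: u=1.300883  f(a)=+1.734e-03  f'(a)=-1.732e+00  a ← 76.815508 − (+1.734e-03/-1.732e+00) = 76.816509
iter 4: u=1.300866  f(a)=+3.756e-08  f'(a)=-1.731e+00  a ← 76.816509 − (+3.756e-08/-1.731e+00) = 76.816509
iter 5: u=1.300866  f(a)=+0.000e+00  f'(a)=-1.731e+00  a ← 76.816509 − (+0.000e+00/-1.731e+00) = 76.816509
converged: |Δa| < 1e-12 after 5 iterations
sag = a·(cosh(S/(2a)) − 1) = 76.816509·(cosh(1.300866) − 1) = 74.695306
T_max/T_min = cosh(S/(2a)) = 1.972386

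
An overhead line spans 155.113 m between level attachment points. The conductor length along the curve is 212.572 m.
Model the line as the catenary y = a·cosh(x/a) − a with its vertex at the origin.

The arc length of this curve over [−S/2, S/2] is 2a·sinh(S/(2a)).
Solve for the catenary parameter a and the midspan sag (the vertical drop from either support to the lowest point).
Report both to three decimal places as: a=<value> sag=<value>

seed: a₀ = √(S³/(24(L−S))) = √(155.113³/(24·57.459)) = 52.022072
iter 1: u=1.490838  f(a)=+6.734e+00  f'(a)=-2.741e+00  a ← 52.022072 − (+6.734e+00/-2.741e+00) = 54.479170
iter 2: u=1.423599  f(a)=+5.065e-01  f'(a)=-2.343e+00  a ← 54.479170 − (+5.065e-01/-2.343e+00) = 54.695383
iter 3: u=1.417972  f(a)=+3.380e-03  f'(a)=-2.311e+00  a ← 54.695383 − (+3.380e-03/-2.311e+00) = 54.696845
iter 4: u=1.417934  f(a)=+1.528e-07  f'(a)=-2.311e+00  a ← 54.696845 − (+1.528e-07/-2.311e+00) = 54.696845
iter 5: u=1.417934  f(a)=+0.000e+00  f'(a)=-2.311e+00  a ← 54.696845 − (+0.000e+00/-2.311e+00) = 54.696845
converged: |Δa| < 1e-12 after 5 iterations
sag = a·(cosh(S/(2a)) − 1) = 54.696845·(cosh(1.417934) − 1) = 64.837496
T_max/T_min = cosh(S/(2a)) = 2.185397

a=54.697 sag=64.837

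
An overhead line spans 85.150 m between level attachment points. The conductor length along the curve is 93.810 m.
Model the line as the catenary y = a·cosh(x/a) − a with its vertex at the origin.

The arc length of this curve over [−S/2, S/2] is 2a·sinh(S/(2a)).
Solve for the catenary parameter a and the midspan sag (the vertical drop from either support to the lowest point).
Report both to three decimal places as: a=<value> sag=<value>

seed: a₀ = √(S³/(24(L−S))) = √(85.150³/(24·8.660)) = 54.501997
iter 1: u=0.781164  f(a)=+2.681e-01  f'(a)=-3.376e-01  a ← 54.501997 − (+2.681e-01/-3.376e-01) = 55.296105
iter 2: u=0.769946  f(a)=+5.972e-03  f'(a)=-3.227e-01  a ← 55.296105 − (+5.972e-03/-3.227e-01) = 55.314610
iter 3: u=0.769688  f(a)=+3.113e-06  f'(a)=-3.224e-01  a ← 55.314610 − (+3.113e-06/-3.224e-01) = 55.314620
iter 4: u=0.769688  f(a)=+8.242e-13  f'(a)=-3.224e-01  a ← 55.314620 − (+8.242e-13/-3.224e-01) = 55.314620
converged: |Δa| < 1e-12 after 4 iterations
sag = a·(cosh(S/(2a)) − 1) = 55.314620·(cosh(0.769688) − 1) = 17.209764
T_max/T_min = cosh(S/(2a)) = 1.311125

a=55.315 sag=17.210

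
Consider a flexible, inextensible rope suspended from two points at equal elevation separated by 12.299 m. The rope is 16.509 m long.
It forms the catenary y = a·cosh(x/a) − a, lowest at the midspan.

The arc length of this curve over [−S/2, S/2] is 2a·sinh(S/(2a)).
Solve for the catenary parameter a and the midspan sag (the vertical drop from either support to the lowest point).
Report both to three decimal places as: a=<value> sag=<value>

a=4.496 sag=4.904

seed: a₀ = √(S³/(24(L−S))) = √(12.299³/(24·4.210)) = 4.290995
iter 1: u=1.433117  f(a)=+4.541e-01  f'(a)=-2.396e+00  a ← 4.290995 − (+4.541e-01/-2.396e+00) = 4.480516
iter 2: u=1.372498  f(a)=+3.182e-02  f'(a)=-2.071e+00  a ← 4.480516 − (+3.182e-02/-2.071e+00) = 4.495879
iter 3: u=1.367808  f(a)=+1.822e-04  f'(a)=-2.047e+00  a ← 4.495879 − (+1.822e-04/-2.047e+00) = 4.495968
iter 4: u=1.367781  f(a)=+6.053e-09  f'(a)=-2.047e+00  a ← 4.495968 − (+6.053e-09/-2.047e+00) = 4.495968
iter 5: u=1.367781  f(a)=+0.000e+00  f'(a)=-2.047e+00  a ← 4.495968 − (+0.000e+00/-2.047e+00) = 4.495968
converged: |Δa| < 1e-12 after 5 iterations
sag = a·(cosh(S/(2a)) − 1) = 4.495968·(cosh(1.367781) − 1) = 4.903527
T_max/T_min = cosh(S/(2a)) = 2.090650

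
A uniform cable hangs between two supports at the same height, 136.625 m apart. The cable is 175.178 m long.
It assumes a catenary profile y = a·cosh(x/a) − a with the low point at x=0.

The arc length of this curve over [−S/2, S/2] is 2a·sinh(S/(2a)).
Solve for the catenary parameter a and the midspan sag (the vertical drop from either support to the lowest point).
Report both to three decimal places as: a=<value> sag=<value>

seed: a₀ = √(S³/(24(L−S))) = √(136.625³/(24·38.553)) = 52.500151
iter 1: u=1.301187  f(a)=+3.398e+00  f'(a)=-1.733e+00  a ← 52.500151 − (+3.398e+00/-1.733e+00) = 54.461295
iter 2: u=1.254331  f(a)=+1.997e-01  f'(a)=-1.535e+00  a ← 54.461295 − (+1.997e-01/-1.535e+00) = 54.591425
iter 3: u=1.251341  f(a)=+7.849e-04  f'(a)=-1.523e+00  a ← 54.591425 − (+7.849e-04/-1.523e+00) = 54.591940
iter 4: u=1.251329  f(a)=+1.223e-08  f'(a)=-1.523e+00  a ← 54.591940 − (+1.223e-08/-1.523e+00) = 54.591940
iter 5: u=1.251329  f(a)=+0.000e+00  f'(a)=-1.523e+00  a ← 54.591940 − (+0.000e+00/-1.523e+00) = 54.591940
converged: |Δa| < 1e-12 after 5 iterations
sag = a·(cosh(S/(2a)) − 1) = 54.591940·(cosh(1.251329) − 1) = 48.617133
T_max/T_min = cosh(S/(2a)) = 1.890555

a=54.592 sag=48.617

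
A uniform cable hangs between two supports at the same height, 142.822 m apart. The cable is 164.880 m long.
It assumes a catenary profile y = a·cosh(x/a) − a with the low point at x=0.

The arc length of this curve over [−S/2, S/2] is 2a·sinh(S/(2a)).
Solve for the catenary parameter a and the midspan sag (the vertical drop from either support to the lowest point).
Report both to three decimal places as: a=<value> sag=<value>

a=75.844 sag=36.177

seed: a₀ = √(S³/(24(L−S))) = √(142.822³/(24·22.058)) = 74.182929
iter 1: u=0.962634  f(a)=+1.045e+00  f'(a)=-6.517e-01  a ← 74.182929 − (+1.045e+00/-6.517e-01) = 75.786322
iter 2: u=0.942268  f(a)=+3.484e-02  f'(a)=-6.089e-01  a ← 75.786322 − (+3.484e-02/-6.089e-01) = 75.843538
iter 3: u=0.941557  f(a)=+4.168e-05  f'(a)=-6.074e-01  a ← 75.843538 − (+4.168e-05/-6.074e-01) = 75.843606
iter 4: u=0.941556  f(a)=+5.983e-11  f'(a)=-6.074e-01  a ← 75.843606 − (+5.983e-11/-6.074e-01) = 75.843606
iter 5: u=0.941556  f(a)=-2.842e-14  f'(a)=-6.074e-01  a ← 75.843606 − (-2.842e-14/-6.074e-01) = 75.843606
converged: |Δa| < 1e-12 after 5 iterations
sag = a·(cosh(S/(2a)) − 1) = 75.843606·(cosh(0.941556) − 1) = 36.176955
T_max/T_min = cosh(S/(2a)) = 1.476994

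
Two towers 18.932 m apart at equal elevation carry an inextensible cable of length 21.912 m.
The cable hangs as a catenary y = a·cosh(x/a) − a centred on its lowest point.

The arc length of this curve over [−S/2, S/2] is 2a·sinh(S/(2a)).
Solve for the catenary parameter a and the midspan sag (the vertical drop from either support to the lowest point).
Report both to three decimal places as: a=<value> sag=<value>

a=9.963 sag=4.846

seed: a₀ = √(S³/(24(L−S))) = √(18.932³/(24·2.980)) = 9.740494
iter 1: u=0.971819  f(a)=+1.439e-01  f'(a)=-6.717e-01  a ← 9.740494 − (+1.439e-01/-6.717e-01) = 9.954782
iter 2: u=0.950900  f(a)=+4.887e-03  f'(a)=-6.267e-01  a ← 9.954782 − (+4.887e-03/-6.267e-01) = 9.962579
iter 3: u=0.950156  f(a)=+6.072e-06  f'(a)=-6.252e-01  a ← 9.962579 − (+6.072e-06/-6.252e-01) = 9.962589
iter 4: u=0.950155  f(a)=+9.400e-12  f'(a)=-6.252e-01  a ← 9.962589 − (+9.400e-12/-6.252e-01) = 9.962589
iter 5: u=0.950155  f(a)=+0.000e+00  f'(a)=-6.252e-01  a ← 9.962589 − (+0.000e+00/-6.252e-01) = 9.962589
converged: |Δa| < 1e-12 after 5 iterations
sag = a·(cosh(S/(2a)) − 1) = 9.962589·(cosh(0.950155) − 1) = 4.845757
T_max/T_min = cosh(S/(2a)) = 1.486395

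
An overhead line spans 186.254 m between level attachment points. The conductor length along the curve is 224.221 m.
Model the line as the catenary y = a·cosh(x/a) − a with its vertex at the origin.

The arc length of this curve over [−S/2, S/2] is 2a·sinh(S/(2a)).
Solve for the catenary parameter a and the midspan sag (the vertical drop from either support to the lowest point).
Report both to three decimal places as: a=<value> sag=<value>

seed: a₀ = √(S³/(24(L−S))) = √(186.254³/(24·37.967)) = 84.207282
iter 1: u=1.105926  f(a)=+2.391e+00  f'(a)=-1.017e+00  a ← 84.207282 − (+2.391e+00/-1.017e+00) = 86.557984
iter 2: u=1.075892  f(a)=+1.038e-01  f'(a)=-9.304e-01  a ← 86.557984 − (+1.038e-01/-9.304e-01) = 86.669501
iter 3: u=1.074507  f(a)=+2.151e-04  f'(a)=-9.266e-01  a ← 86.669501 − (+2.151e-04/-9.266e-01) = 86.669733
iter 4: u=1.074504  f(a)=+9.287e-10  f'(a)=-9.266e-01  a ← 86.669733 − (+9.287e-10/-9.266e-01) = 86.669733
iter 5: u=1.074504  f(a)=+0.000e+00  f'(a)=-9.266e-01  a ← 86.669733 − (+0.000e+00/-9.266e-01) = 86.669733
converged: |Δa| < 1e-12 after 5 iterations
sag = a·(cosh(S/(2a)) − 1) = 86.669733·(cosh(1.074504) − 1) = 55.035619
T_max/T_min = cosh(S/(2a)) = 1.635004

a=86.670 sag=55.036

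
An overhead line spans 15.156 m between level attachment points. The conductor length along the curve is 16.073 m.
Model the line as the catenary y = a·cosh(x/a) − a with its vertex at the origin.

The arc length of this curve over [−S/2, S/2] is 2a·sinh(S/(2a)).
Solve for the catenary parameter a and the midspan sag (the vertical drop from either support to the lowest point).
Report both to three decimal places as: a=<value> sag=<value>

a=12.690 sag=2.331

seed: a₀ = √(S³/(24(L−S))) = √(15.156³/(24·0.917)) = 12.577276
iter 1: u=0.602515  f(a)=+1.679e-02  f'(a)=-1.512e-01  a ← 12.577276 − (+1.679e-02/-1.512e-01) = 12.688330
iter 2: u=0.597242  f(a)=+2.250e-04  f'(a)=-1.472e-01  a ← 12.688330 − (+2.250e-04/-1.472e-01) = 12.689859
iter 3: u=0.597170  f(a)=+4.161e-08  f'(a)=-1.471e-01  a ← 12.689859 − (+4.161e-08/-1.471e-01) = 12.689859
iter 4: u=0.597170  f(a)=-3.553e-15  f'(a)=-1.471e-01  a ← 12.689859 − (-3.553e-15/-1.471e-01) = 12.689859
converged: |Δa| < 1e-12 after 4 iterations
sag = a·(cosh(S/(2a)) − 1) = 12.689859·(cosh(0.597170) − 1) = 2.330722
T_max/T_min = cosh(S/(2a)) = 1.183668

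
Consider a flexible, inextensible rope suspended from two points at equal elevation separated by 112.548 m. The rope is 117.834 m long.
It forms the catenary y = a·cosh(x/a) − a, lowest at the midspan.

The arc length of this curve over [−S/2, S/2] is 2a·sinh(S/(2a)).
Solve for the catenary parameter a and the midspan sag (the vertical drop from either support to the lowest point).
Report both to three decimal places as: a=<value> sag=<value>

a=106.747 sag=15.180

seed: a₀ = √(S³/(24(L−S))) = √(112.548³/(24·5.286)) = 106.007715
iter 1: u=0.530848  f(a)=+7.498e-02  f'(a)=-1.026e-01  a ← 106.007715 − (+7.498e-02/-1.026e-01) = 106.738760
iter 2: u=0.527212  f(a)=+7.827e-04  f'(a)=-1.004e-01  a ← 106.738760 − (+7.827e-04/-1.004e-01) = 106.746553
iter 3: u=0.527174  f(a)=+8.729e-08  f'(a)=-1.004e-01  a ← 106.746553 − (+8.729e-08/-1.004e-01) = 106.746554
iter 4: u=0.527174  f(a)=-2.842e-14  f'(a)=-1.004e-01  a ← 106.746554 − (-2.842e-14/-1.004e-01) = 106.746554
converged: |Δa| < 1e-12 after 4 iterations
sag = a·(cosh(S/(2a)) − 1) = 106.746554·(cosh(0.527174) − 1) = 15.179816
T_max/T_min = cosh(S/(2a)) = 1.142204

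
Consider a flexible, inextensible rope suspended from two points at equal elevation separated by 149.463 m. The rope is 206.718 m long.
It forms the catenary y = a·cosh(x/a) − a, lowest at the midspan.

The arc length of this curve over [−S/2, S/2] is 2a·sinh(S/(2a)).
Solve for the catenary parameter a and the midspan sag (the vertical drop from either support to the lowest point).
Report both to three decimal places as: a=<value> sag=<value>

a=51.908 sag=63.753

seed: a₀ = √(S³/(24(L−S))) = √(149.463³/(24·57.255)) = 49.293336
iter 1: u=1.516057  f(a)=+6.952e+00  f'(a)=-2.903e+00  a ← 49.293336 − (+6.952e+00/-2.903e+00) = 51.688218
iter 2: u=1.445813  f(a)=+5.387e-01  f'(a)=-2.469e+00  a ← 51.688218 − (+5.387e-01/-2.469e+00) = 51.906436
iter 3: u=1.439735  f(a)=+3.836e-03  f'(a)=-2.434e+00  a ← 51.906436 − (+3.836e-03/-2.434e+00) = 51.908013
iter 4: u=1.439691  f(a)=+1.976e-07  f'(a)=-2.433e+00  a ← 51.908013 − (+1.976e-07/-2.433e+00) = 51.908013
iter 5: u=1.439691  f(a)=-2.842e-14  f'(a)=-2.433e+00  a ← 51.908013 − (-2.842e-14/-2.433e+00) = 51.908013
converged: |Δa| < 1e-12 after 5 iterations
sag = a·(cosh(S/(2a)) − 1) = 51.908013·(cosh(1.439691) − 1) = 63.753237
T_max/T_min = cosh(S/(2a)) = 2.228196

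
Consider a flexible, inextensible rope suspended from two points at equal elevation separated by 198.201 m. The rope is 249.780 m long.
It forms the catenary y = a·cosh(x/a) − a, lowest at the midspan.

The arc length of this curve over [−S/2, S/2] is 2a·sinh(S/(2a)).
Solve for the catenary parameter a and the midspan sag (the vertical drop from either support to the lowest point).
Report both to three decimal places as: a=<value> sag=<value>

seed: a₀ = √(S³/(24(L−S))) = √(198.201³/(24·51.579)) = 79.307942
iter 1: u=1.249566  f(a)=+4.180e+00  f'(a)=-1.515e+00  a ← 79.307942 − (+4.180e+00/-1.515e+00) = 82.066010
iter 2: u=1.207571  f(a)=+2.279e-01  f'(a)=-1.354e+00  a ← 82.066010 − (+2.279e-01/-1.354e+00) = 82.234320
iter 3: u=1.205099  f(a)=+7.644e-04  f'(a)=-1.345e+00  a ← 82.234320 − (+7.644e-04/-1.345e+00) = 82.234888
iter 4: u=1.205091  f(a)=+8.660e-09  f'(a)=-1.345e+00  a ← 82.234888 − (+8.660e-09/-1.345e+00) = 82.234888
iter 5: u=1.205091  f(a)=-2.842e-14  f'(a)=-1.345e+00  a ← 82.234888 − (-2.842e-14/-1.345e+00) = 82.234888
converged: |Δa| < 1e-12 after 5 iterations
sag = a·(cosh(S/(2a)) − 1) = 82.234888·(cosh(1.205091) − 1) = 67.298014
T_max/T_min = cosh(S/(2a)) = 1.818363

a=82.235 sag=67.298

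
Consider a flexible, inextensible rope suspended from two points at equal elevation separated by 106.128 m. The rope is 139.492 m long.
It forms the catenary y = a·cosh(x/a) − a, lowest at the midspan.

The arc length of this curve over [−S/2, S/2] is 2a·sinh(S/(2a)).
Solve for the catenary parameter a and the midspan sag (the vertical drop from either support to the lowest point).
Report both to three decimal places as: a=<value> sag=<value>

seed: a₀ = √(S³/(24(L−S))) = √(106.128³/(24·33.364)) = 38.636724
iter 1: u=1.373408  f(a)=+3.292e+00  f'(a)=-2.076e+00  a ← 38.636724 − (+3.292e+00/-2.076e+00) = 40.222672
iter 2: u=1.319256  f(a)=+2.135e-01  f'(a)=-1.814e+00  a ← 40.222672 − (+2.135e-01/-1.814e+00) = 40.340368
iter 3: u=1.315407  f(a)=+1.036e-03  f'(a)=-1.797e+00  a ← 40.340368 − (+1.036e-03/-1.797e+00) = 40.340945
iter 4: u=1.315388  f(a)=+2.467e-08  f'(a)=-1.797e+00  a ← 40.340945 − (+2.467e-08/-1.797e+00) = 40.340945
iter 5: u=1.315388  f(a)=+0.000e+00  f'(a)=-1.797e+00  a ← 40.340945 − (+0.000e+00/-1.797e+00) = 40.340945
converged: |Δa| < 1e-12 after 5 iterations
sag = a·(cosh(S/(2a)) − 1) = 40.340945·(cosh(1.315388) − 1) = 40.231360
T_max/T_min = cosh(S/(2a)) = 1.997284

a=40.341 sag=40.231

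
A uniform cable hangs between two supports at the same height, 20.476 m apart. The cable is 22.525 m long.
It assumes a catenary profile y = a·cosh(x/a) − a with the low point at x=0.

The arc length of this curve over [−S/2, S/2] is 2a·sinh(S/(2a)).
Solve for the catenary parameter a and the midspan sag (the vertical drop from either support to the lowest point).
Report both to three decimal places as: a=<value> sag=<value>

a=13.407 sag=4.103

seed: a₀ = √(S³/(24(L−S))) = √(20.476³/(24·2.049)) = 13.212685
iter 1: u=0.774861  f(a)=+6.240e-02  f'(a)=-3.292e-01  a ← 13.212685 − (+6.240e-02/-3.292e-01) = 13.402242
iter 2: u=0.763902  f(a)=+1.368e-03  f'(a)=-3.149e-01  a ← 13.402242 − (+1.368e-03/-3.149e-01) = 13.406587
iter 3: u=0.763654  f(a)=+6.905e-07  f'(a)=-3.146e-01  a ← 13.406587 − (+6.905e-07/-3.146e-01) = 13.406589
iter 4: u=0.763654  f(a)=+1.741e-13  f'(a)=-3.146e-01  a ← 13.406589 − (+1.741e-13/-3.146e-01) = 13.406589
converged: |Δa| < 1e-12 after 4 iterations
sag = a·(cosh(S/(2a)) − 1) = 13.406589·(cosh(0.763654) − 1) = 4.102852
T_max/T_min = cosh(S/(2a)) = 1.306033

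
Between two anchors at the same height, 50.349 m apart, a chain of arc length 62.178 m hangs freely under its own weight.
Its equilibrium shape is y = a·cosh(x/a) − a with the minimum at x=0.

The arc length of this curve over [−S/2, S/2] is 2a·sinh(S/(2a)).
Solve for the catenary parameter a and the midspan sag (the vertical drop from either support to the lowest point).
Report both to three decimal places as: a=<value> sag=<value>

a=21.914 sag=16.122

seed: a₀ = √(S³/(24(L−S))) = √(50.349³/(24·11.829)) = 21.203455
iter 1: u=1.187283  f(a)=+8.623e-01  f'(a)=-1.281e+00  a ← 21.203455 − (+8.623e-01/-1.281e+00) = 21.876487
iter 2: u=1.150756  f(a)=+4.276e-02  f'(a)=-1.157e+00  a ← 21.876487 − (+4.276e-02/-1.157e+00) = 21.913443
iter 3: u=1.148815  f(a)=+1.173e-04  f'(a)=-1.151e+00  a ← 21.913443 − (+1.173e-04/-1.151e+00) = 21.913545
iter 4: u=1.148810  f(a)=+8.877e-10  f'(a)=-1.151e+00  a ← 21.913545 − (+8.877e-10/-1.151e+00) = 21.913545
iter 5: u=1.148810  f(a)=+1.421e-14  f'(a)=-1.151e+00  a ← 21.913545 − (+1.421e-14/-1.151e+00) = 21.913545
converged: |Δa| < 1e-12 after 5 iterations
sag = a·(cosh(S/(2a)) − 1) = 21.913545·(cosh(1.148810) − 1) = 16.122351
T_max/T_min = cosh(S/(2a)) = 1.735725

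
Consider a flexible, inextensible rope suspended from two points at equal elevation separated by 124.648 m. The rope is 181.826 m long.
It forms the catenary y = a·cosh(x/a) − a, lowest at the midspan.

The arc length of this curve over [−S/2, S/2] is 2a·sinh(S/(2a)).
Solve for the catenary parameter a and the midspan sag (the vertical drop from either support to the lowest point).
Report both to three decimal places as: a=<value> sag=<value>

seed: a₀ = √(S³/(24(L−S))) = √(124.648³/(24·57.178)) = 37.567117
iter 1: u=1.659004  f(a)=+8.404e+00  f'(a)=-3.969e+00  a ← 37.567117 − (+8.404e+00/-3.969e+00) = 39.684867
iter 2: u=1.570473  f(a)=+7.630e-01  f'(a)=-3.278e+00  a ← 39.684867 − (+7.630e-01/-3.278e+00) = 39.917651
iter 3: u=1.561314  f(a)=+7.677e-03  f'(a)=-3.212e+00  a ← 39.917651 − (+7.677e-03/-3.212e+00) = 39.920041
iter 4: u=1.561221  f(a)=+7.943e-07  f'(a)=-3.212e+00  a ← 39.920041 − (+7.943e-07/-3.212e+00) = 39.920041
iter 5: u=1.561221  f(a)=+5.684e-14  f'(a)=-3.212e+00  a ← 39.920041 − (+5.684e-14/-3.212e+00) = 39.920041
converged: |Δa| < 1e-12 after 5 iterations
sag = a·(cosh(S/(2a)) − 1) = 39.920041·(cosh(1.561221) − 1) = 59.371364
T_max/T_min = cosh(S/(2a)) = 2.487257

a=39.920 sag=59.371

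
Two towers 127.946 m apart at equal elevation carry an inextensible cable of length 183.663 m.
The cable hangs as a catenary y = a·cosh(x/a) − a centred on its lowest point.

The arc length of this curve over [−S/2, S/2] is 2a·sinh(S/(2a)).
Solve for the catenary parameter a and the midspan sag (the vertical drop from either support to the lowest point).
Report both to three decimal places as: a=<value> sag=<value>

seed: a₀ = √(S³/(24(L−S))) = √(127.946³/(24·55.717)) = 39.576792
iter 1: u=1.616427  f(a)=+7.749e+00  f'(a)=-3.623e+00  a ← 39.576792 − (+7.749e+00/-3.623e+00) = 41.715292
iter 2: u=1.533562  f(a)=+6.724e-01  f'(a)=-3.020e+00  a ← 41.715292 − (+6.724e-01/-3.020e+00) = 41.937964
iter 3: u=1.525420  f(a)=+6.125e-03  f'(a)=-2.965e+00  a ← 41.937964 − (+6.125e-03/-2.965e+00) = 41.940030
iter 4: u=1.525345  f(a)=+5.186e-07  f'(a)=-2.964e+00  a ← 41.940030 − (+5.186e-07/-2.964e+00) = 41.940030
iter 5: u=1.525345  f(a)=+2.842e-14  f'(a)=-2.964e+00  a ← 41.940030 − (+2.842e-14/-2.964e+00) = 41.940030
converged: |Δa| < 1e-12 after 5 iterations
sag = a·(cosh(S/(2a)) − 1) = 41.940030·(cosh(1.525345) − 1) = 59.015358
T_max/T_min = cosh(S/(2a)) = 2.407137

a=41.940 sag=59.015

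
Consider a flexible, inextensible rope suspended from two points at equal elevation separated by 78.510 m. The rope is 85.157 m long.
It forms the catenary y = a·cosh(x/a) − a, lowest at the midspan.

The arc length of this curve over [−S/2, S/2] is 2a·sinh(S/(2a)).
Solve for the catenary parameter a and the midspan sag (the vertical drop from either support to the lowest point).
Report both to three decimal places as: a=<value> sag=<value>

a=55.763 sag=14.397

seed: a₀ = √(S³/(24(L−S))) = √(78.510³/(24·6.647)) = 55.076839
iter 1: u=0.712732  f(a)=+1.709e-01  f'(a)=-2.539e-01  a ← 55.076839 − (+1.709e-01/-2.539e-01) = 55.749994
iter 2: u=0.704126  f(a)=+3.183e-03  f'(a)=-2.445e-01  a ← 55.749994 − (+3.183e-03/-2.445e-01) = 55.763015
iter 3: u=0.703961  f(a)=+1.151e-06  f'(a)=-2.443e-01  a ← 55.763015 − (+1.151e-06/-2.443e-01) = 55.763020
iter 4: u=0.703961  f(a)=+1.279e-13  f'(a)=-2.443e-01  a ← 55.763020 − (+1.279e-13/-2.443e-01) = 55.763020
converged: |Δa| < 1e-12 after 4 iterations
sag = a·(cosh(S/(2a)) − 1) = 55.763020·(cosh(0.703961) − 1) = 14.397104
T_max/T_min = cosh(S/(2a)) = 1.258184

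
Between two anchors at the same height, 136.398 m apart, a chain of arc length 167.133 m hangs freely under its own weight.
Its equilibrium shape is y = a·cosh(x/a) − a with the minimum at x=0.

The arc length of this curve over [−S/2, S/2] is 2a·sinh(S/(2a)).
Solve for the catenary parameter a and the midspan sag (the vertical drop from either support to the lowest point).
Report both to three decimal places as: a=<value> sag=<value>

seed: a₀ = √(S³/(24(L−S))) = √(136.398³/(24·30.735)) = 58.652938
iter 1: u=1.162755  f(a)=+2.146e+00  f'(a)=-1.197e+00  a ← 58.652938 − (+2.146e+00/-1.197e+00) = 60.446010
iter 2: u=1.128263  f(a)=+1.023e-01  f'(a)=-1.085e+00  a ← 60.446010 − (+1.023e-01/-1.085e+00) = 60.540320
iter 3: u=1.126505  f(a)=+2.585e-04  f'(a)=-1.080e+00  a ← 60.540320 − (+2.585e-04/-1.080e+00) = 60.540559
iter 4: u=1.126501  f(a)=+1.659e-09  f'(a)=-1.080e+00  a ← 60.540559 − (+1.659e-09/-1.080e+00) = 60.540559
iter 5: u=1.126501  f(a)=+2.842e-14  f'(a)=-1.080e+00  a ← 60.540559 − (+2.842e-14/-1.080e+00) = 60.540559
converged: |Δa| < 1e-12 after 5 iterations
sag = a·(cosh(S/(2a)) − 1) = 60.540559·(cosh(1.126501) − 1) = 42.651103
T_max/T_min = cosh(S/(2a)) = 1.704505

a=60.541 sag=42.651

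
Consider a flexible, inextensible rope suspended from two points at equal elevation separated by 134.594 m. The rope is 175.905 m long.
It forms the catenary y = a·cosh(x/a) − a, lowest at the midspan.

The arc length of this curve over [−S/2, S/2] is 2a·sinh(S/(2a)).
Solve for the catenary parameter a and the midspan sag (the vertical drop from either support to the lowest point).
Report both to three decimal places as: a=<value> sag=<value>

seed: a₀ = √(S³/(24(L−S))) = √(134.594³/(24·41.311)) = 49.590681
iter 1: u=1.357049  f(a)=+3.975e+00  f'(a)=-1.994e+00  a ← 49.590681 − (+3.975e+00/-1.994e+00) = 51.584382
iter 2: u=1.304600  f(a)=+2.523e-01  f'(a)=-1.748e+00  a ← 51.584382 − (+2.523e-01/-1.748e+00) = 51.728708
iter 3: u=1.300960  f(a)=+1.169e-03  f'(a)=-1.732e+00  a ← 51.728708 − (+1.169e-03/-1.732e+00) = 51.729382
iter 4: u=1.300943  f(a)=+2.533e-08  f'(a)=-1.732e+00  a ← 51.729382 − (+2.533e-08/-1.732e+00) = 51.729382
iter 5: u=1.300943  f(a)=+2.842e-14  f'(a)=-1.732e+00  a ← 51.729382 − (+2.842e-14/-1.732e+00) = 51.729382
converged: |Δa| < 1e-12 after 5 iterations
sag = a·(cosh(S/(2a)) − 1) = 51.729382·(cosh(1.300943) − 1) = 50.307725
T_max/T_min = cosh(S/(2a)) = 1.972517

a=51.729 sag=50.308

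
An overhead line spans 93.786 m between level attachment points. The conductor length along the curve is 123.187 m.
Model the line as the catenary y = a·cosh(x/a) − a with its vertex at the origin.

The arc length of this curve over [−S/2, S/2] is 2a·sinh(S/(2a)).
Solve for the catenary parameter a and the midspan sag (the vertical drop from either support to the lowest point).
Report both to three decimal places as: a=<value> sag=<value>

a=35.696 sag=35.494

seed: a₀ = √(S³/(24(L−S))) = √(93.786³/(24·29.401)) = 34.191673
iter 1: u=1.371474  f(a)=+2.892e+00  f'(a)=-2.066e+00  a ← 34.191673 − (+2.892e+00/-2.066e+00) = 35.591740
iter 2: u=1.317525  f(a)=+1.871e-01  f'(a)=-1.806e+00  a ← 35.591740 − (+1.871e-01/-1.806e+00) = 35.695338
iter 3: u=1.313701  f(a)=+9.033e-04  f'(a)=-1.789e+00  a ← 35.695338 − (+9.033e-04/-1.789e+00) = 35.695843
iter 4: u=1.313682  f(a)=+2.127e-08  f'(a)=-1.789e+00  a ← 35.695843 − (+2.127e-08/-1.789e+00) = 35.695843
iter 5: u=1.313682  f(a)=-4.263e-14  f'(a)=-1.789e+00  a ← 35.695843 − (-4.263e-14/-1.789e+00) = 35.695843
converged: |Δa| < 1e-12 after 5 iterations
sag = a·(cosh(S/(2a)) − 1) = 35.695843·(cosh(1.313682) − 1) = 35.493710
T_max/T_min = cosh(S/(2a)) = 1.994337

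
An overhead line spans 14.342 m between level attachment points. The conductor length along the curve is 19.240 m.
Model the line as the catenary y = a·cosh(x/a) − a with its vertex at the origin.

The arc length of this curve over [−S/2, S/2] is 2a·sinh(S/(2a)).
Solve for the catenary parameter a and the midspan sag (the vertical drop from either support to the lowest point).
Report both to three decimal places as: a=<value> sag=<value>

a=5.248 sag=5.710

seed: a₀ = √(S³/(24(L−S))) = √(14.342³/(24·4.898)) = 5.009560
iter 1: u=1.431463  f(a)=+5.270e-01  f'(a)=-2.387e+00  a ← 5.009560 − (+5.270e-01/-2.387e+00) = 5.230381
iter 2: u=1.371028  f(a)=+3.685e-02  f'(a)=-2.064e+00  a ← 5.230381 − (+3.685e-02/-2.064e+00) = 5.248238
iter 3: u=1.366363  f(a)=+2.101e-04  f'(a)=-2.040e+00  a ← 5.248238 − (+2.101e-04/-2.040e+00) = 5.248341
iter 4: u=1.366336  f(a)=+6.916e-09  f'(a)=-2.040e+00  a ← 5.248341 − (+6.916e-09/-2.040e+00) = 5.248341
iter 5: u=1.366336  f(a)=+0.000e+00  f'(a)=-2.040e+00  a ← 5.248341 − (+0.000e+00/-2.040e+00) = 5.248341
converged: |Δa| < 1e-12 after 5 iterations
sag = a·(cosh(S/(2a)) − 1) = 5.248341·(cosh(1.366336) − 1) = 5.710194
T_max/T_min = cosh(S/(2a)) = 2.088000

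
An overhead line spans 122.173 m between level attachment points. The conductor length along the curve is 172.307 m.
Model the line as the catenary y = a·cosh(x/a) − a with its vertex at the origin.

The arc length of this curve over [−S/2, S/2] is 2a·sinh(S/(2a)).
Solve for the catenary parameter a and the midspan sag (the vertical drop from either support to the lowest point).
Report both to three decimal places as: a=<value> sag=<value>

seed: a₀ = √(S³/(24(L−S))) = √(122.173³/(24·50.134)) = 38.930597
iter 1: u=1.569113  f(a)=+6.546e+00  f'(a)=-3.268e+00  a ← 38.930597 − (+6.546e+00/-3.268e+00) = 40.933689
iter 2: u=1.492328  f(a)=+5.392e-01  f'(a)=-2.750e+00  a ← 40.933689 − (+5.392e-01/-2.750e+00) = 41.129751
iter 3: u=1.485214  f(a)=+4.383e-03  f'(a)=-2.705e+00  a ← 41.129751 − (+4.383e-03/-2.705e+00) = 41.131371
iter 4: u=1.485156  f(a)=+2.948e-07  f'(a)=-2.705e+00  a ← 41.131371 − (+2.948e-07/-2.705e+00) = 41.131371
iter 5: u=1.485156  f(a)=-2.842e-14  f'(a)=-2.705e+00  a ← 41.131371 − (-2.842e-14/-2.705e+00) = 41.131371
converged: |Δa| < 1e-12 after 5 iterations
sag = a·(cosh(S/(2a)) − 1) = 41.131371·(cosh(1.485156) − 1) = 54.337028
T_max/T_min = cosh(S/(2a)) = 2.321060

a=41.131 sag=54.337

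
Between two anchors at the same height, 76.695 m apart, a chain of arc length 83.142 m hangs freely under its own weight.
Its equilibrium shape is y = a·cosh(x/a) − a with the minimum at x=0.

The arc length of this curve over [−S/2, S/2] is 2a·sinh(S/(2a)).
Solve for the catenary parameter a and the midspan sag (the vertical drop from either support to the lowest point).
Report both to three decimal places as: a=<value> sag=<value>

seed: a₀ = √(S³/(24(L−S))) = √(76.695³/(24·6.447)) = 53.996564
iter 1: u=0.710184  f(a)=+1.645e-01  f'(a)=-2.511e-01  a ← 53.996564 − (+1.645e-01/-2.511e-01) = 54.651984
iter 2: u=0.701667  f(a)=+3.044e-03  f'(a)=-2.418e-01  a ← 54.651984 − (+3.044e-03/-2.418e-01) = 54.664570
iter 3: u=0.701506  f(a)=+1.085e-06  f'(a)=-2.417e-01  a ← 54.664570 − (+1.085e-06/-2.417e-01) = 54.664575
iter 4: u=0.701506  f(a)=+1.563e-13  f'(a)=-2.417e-01  a ← 54.664575 − (+1.563e-13/-2.417e-01) = 54.664575
converged: |Δa| < 1e-12 after 4 iterations
sag = a·(cosh(S/(2a)) − 1) = 54.664575·(cosh(0.701506) − 1) = 14.011213
T_max/T_min = cosh(S/(2a)) = 1.256312

a=54.665 sag=14.011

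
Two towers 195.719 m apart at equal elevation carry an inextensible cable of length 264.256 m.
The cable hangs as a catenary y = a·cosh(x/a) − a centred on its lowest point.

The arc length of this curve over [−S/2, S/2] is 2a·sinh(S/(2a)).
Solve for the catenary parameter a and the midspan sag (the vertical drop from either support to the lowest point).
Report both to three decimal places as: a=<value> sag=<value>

seed: a₀ = √(S³/(24(L−S))) = √(195.719³/(24·68.537)) = 67.512053
iter 1: u=1.449512  f(a)=+7.571e+00  f'(a)=-2.490e+00  a ← 67.512053 − (+7.571e+00/-2.490e+00) = 70.552316
iter 2: u=1.387049  f(a)=+5.415e-01  f'(a)=-2.146e+00  a ← 70.552316 − (+5.415e-01/-2.146e+00) = 70.804663
iter 3: u=1.382105  f(a)=+3.241e-03  f'(a)=-2.120e+00  a ← 70.804663 − (+3.241e-03/-2.120e+00) = 70.806192
iter 4: u=1.382075  f(a)=+1.177e-07  f'(a)=-2.120e+00  a ← 70.806192 − (+1.177e-07/-2.120e+00) = 70.806192
iter 5: u=1.382075  f(a)=-5.684e-14  f'(a)=-2.120e+00  a ← 70.806192 − (-5.684e-14/-2.120e+00) = 70.806192
converged: |Δa| < 1e-12 after 5 iterations
sag = a·(cosh(S/(2a)) − 1) = 70.806192·(cosh(1.382075) − 1) = 79.098195
T_max/T_min = cosh(S/(2a)) = 2.117108

a=70.806 sag=79.098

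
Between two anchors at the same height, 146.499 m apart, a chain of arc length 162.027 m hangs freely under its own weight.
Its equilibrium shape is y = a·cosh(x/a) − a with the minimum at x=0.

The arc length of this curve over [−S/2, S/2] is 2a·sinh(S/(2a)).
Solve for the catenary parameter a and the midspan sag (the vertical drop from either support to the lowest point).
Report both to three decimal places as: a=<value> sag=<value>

a=93.278 sag=30.269

seed: a₀ = √(S³/(24(L−S))) = √(146.499³/(24·15.528)) = 91.851998
iter 1: u=0.797473  f(a)=+5.013e-01  f'(a)=-3.601e-01  a ← 91.851998 − (+5.013e-01/-3.601e-01) = 93.244103
iter 2: u=0.785567  f(a)=+1.162e-02  f'(a)=-3.436e-01  a ← 93.244103 − (+1.162e-02/-3.436e-01) = 93.277935
iter 3: u=0.785282  f(a)=+6.579e-06  f'(a)=-3.432e-01  a ← 93.277935 − (+6.579e-06/-3.432e-01) = 93.277954
iter 4: u=0.785282  f(a)=+2.103e-12  f'(a)=-3.432e-01  a ← 93.277954 − (+2.103e-12/-3.432e-01) = 93.277954
converged: |Δa| < 1e-12 after 4 iterations
sag = a·(cosh(S/(2a)) − 1) = 93.277954·(cosh(0.785282) − 1) = 30.269461
T_max/T_min = cosh(S/(2a)) = 1.324508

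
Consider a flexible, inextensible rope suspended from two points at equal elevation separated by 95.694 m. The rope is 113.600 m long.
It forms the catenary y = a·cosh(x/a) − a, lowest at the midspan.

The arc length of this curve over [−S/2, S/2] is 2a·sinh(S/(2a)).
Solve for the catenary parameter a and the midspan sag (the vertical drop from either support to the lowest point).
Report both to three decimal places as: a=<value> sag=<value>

seed: a₀ = √(S³/(24(L−S))) = √(95.694³/(24·17.906)) = 45.156695
iter 1: u=1.059577  f(a)=+1.032e+00  f'(a)=-8.857e-01  a ← 45.156695 − (+1.032e+00/-8.857e-01) = 46.322325
iter 2: u=1.032914  f(a)=+4.133e-02  f'(a)=-8.161e-01  a ← 46.322325 − (+4.133e-02/-8.161e-01) = 46.372964
iter 3: u=1.031787  f(a)=+7.233e-05  f'(a)=-8.133e-01  a ← 46.372964 − (+7.233e-05/-8.133e-01) = 46.373053
iter 4: u=1.031785  f(a)=+2.224e-10  f'(a)=-8.133e-01  a ← 46.373053 − (+2.224e-10/-8.133e-01) = 46.373053
iter 5: u=1.031785  f(a)=+1.421e-14  f'(a)=-8.133e-01  a ← 46.373053 − (+1.421e-14/-8.133e-01) = 46.373053
converged: |Δa| < 1e-12 after 5 iterations
sag = a·(cosh(S/(2a)) − 1) = 46.373053·(cosh(1.031785) − 1) = 26.952932
T_max/T_min = cosh(S/(2a)) = 1.581220

a=46.373 sag=26.953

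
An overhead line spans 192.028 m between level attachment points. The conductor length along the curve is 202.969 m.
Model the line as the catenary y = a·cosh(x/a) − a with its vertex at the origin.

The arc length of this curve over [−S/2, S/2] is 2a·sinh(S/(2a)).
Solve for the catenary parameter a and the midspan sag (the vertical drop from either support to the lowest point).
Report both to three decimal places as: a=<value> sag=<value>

seed: a₀ = √(S³/(24(L−S))) = √(192.028³/(24·10.941)) = 164.214956
iter 1: u=0.584685  f(a)=+1.885e-01  f'(a)=-1.379e-01  a ← 164.214956 − (+1.885e-01/-1.379e-01) = 165.582555
iter 2: u=0.579856  f(a)=+2.381e-03  f'(a)=-1.344e-01  a ← 165.582555 − (+2.381e-03/-1.344e-01) = 165.600273
iter 3: u=0.579794  f(a)=+3.906e-07  f'(a)=-1.344e-01  a ← 165.600273 − (+3.906e-07/-1.344e-01) = 165.600276
iter 4: u=0.579794  f(a)=+2.842e-14  f'(a)=-1.344e-01  a ← 165.600276 − (+2.842e-14/-1.344e-01) = 165.600276
converged: |Δa| < 1e-12 after 4 iterations
sag = a·(cosh(S/(2a)) − 1) = 165.600276·(cosh(0.579794) − 1) = 28.622676
T_max/T_min = cosh(S/(2a)) = 1.172842

a=165.600 sag=28.623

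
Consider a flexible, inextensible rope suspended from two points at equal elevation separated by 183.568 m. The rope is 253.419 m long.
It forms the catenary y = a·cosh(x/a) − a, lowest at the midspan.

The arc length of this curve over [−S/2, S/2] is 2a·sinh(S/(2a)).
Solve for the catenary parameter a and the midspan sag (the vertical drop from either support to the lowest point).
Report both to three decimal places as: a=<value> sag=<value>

a=63.946 sag=77.985

seed: a₀ = √(S³/(24(L−S))) = √(183.568³/(24·69.851)) = 60.744020
iter 1: u=1.510996  f(a)=+8.421e+00  f'(a)=-2.870e+00  a ← 60.744020 − (+8.421e+00/-2.870e+00) = 63.678703
iter 2: u=1.441361  f(a)=+6.488e-01  f'(a)=-2.443e+00  a ← 63.678703 − (+6.488e-01/-2.443e+00) = 63.944255
iter 3: u=1.435375  f(a)=+4.560e-03  f'(a)=-2.409e+00  a ← 63.944255 − (+4.560e-03/-2.409e+00) = 63.946148
iter 4: u=1.435333  f(a)=+2.288e-07  f'(a)=-2.409e+00  a ← 63.946148 − (+2.288e-07/-2.409e+00) = 63.946148
iter 5: u=1.435333  f(a)=-2.842e-14  f'(a)=-2.409e+00  a ← 63.946148 − (-2.842e-14/-2.409e+00) = 63.946148
converged: |Δa| < 1e-12 after 5 iterations
sag = a·(cosh(S/(2a)) − 1) = 63.946148·(cosh(1.435333) − 1) = 77.984847
T_max/T_min = cosh(S/(2a)) = 2.219539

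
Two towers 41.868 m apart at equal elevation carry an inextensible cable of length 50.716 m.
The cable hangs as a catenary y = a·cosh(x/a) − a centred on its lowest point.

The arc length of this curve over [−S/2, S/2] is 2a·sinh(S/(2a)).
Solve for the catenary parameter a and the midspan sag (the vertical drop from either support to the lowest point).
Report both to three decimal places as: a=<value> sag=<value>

a=19.153 sag=12.625

seed: a₀ = √(S³/(24(L−S))) = √(41.868³/(24·8.848)) = 18.590674
iter 1: u=1.126048  f(a)=+5.782e-01  f'(a)=-1.078e+00  a ← 18.590674 − (+5.782e-01/-1.078e+00) = 19.126949
iter 2: u=1.094477  f(a)=+2.596e-02  f'(a)=-9.833e-01  a ← 19.126949 − (+2.596e-02/-9.833e-01) = 19.153352
iter 3: u=1.092968  f(a)=+5.779e-05  f'(a)=-9.789e-01  a ← 19.153352 − (+5.779e-05/-9.789e-01) = 19.153411
iter 4: u=1.092965  f(a)=+2.878e-10  f'(a)=-9.789e-01  a ← 19.153411 − (+2.878e-10/-9.789e-01) = 19.153411
iter 5: u=1.092965  f(a)=+7.105e-15  f'(a)=-9.789e-01  a ← 19.153411 − (+7.105e-15/-9.789e-01) = 19.153411
converged: |Δa| < 1e-12 after 5 iterations
sag = a·(cosh(S/(2a)) − 1) = 19.153411·(cosh(1.092965) − 1) = 12.625219
T_max/T_min = cosh(S/(2a)) = 1.659163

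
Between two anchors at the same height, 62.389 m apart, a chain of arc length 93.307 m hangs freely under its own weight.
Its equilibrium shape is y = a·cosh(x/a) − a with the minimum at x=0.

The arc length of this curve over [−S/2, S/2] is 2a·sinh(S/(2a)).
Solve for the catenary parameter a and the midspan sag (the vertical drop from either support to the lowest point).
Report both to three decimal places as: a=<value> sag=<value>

a=19.306 sag=31.184

seed: a₀ = √(S³/(24(L−S))) = √(62.389³/(24·30.918)) = 18.090506
iter 1: u=1.724357  f(a)=+4.936e+00  f'(a)=-4.549e+00  a ← 18.090506 − (+4.936e+00/-4.549e+00) = 19.175641
iter 2: u=1.626777  f(a)=+4.790e-01  f'(a)=-3.705e+00  a ← 19.175641 − (+4.790e-01/-3.705e+00) = 19.304920
iter 3: u=1.615883  f(a)=+5.581e-03  f'(a)=-3.619e+00  a ← 19.304920 − (+5.581e-03/-3.619e+00) = 19.306462
iter 4: u=1.615754  f(a)=+7.772e-07  f'(a)=-3.618e+00  a ← 19.306462 − (+7.772e-07/-3.618e+00) = 19.306462
iter 5: u=1.615754  f(a)=+1.421e-14  f'(a)=-3.618e+00  a ← 19.306462 − (+1.421e-14/-3.618e+00) = 19.306462
converged: |Δa| < 1e-12 after 5 iterations
sag = a·(cosh(S/(2a)) − 1) = 19.306462·(cosh(1.615754) − 1) = 31.184018
T_max/T_min = cosh(S/(2a)) = 2.615211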